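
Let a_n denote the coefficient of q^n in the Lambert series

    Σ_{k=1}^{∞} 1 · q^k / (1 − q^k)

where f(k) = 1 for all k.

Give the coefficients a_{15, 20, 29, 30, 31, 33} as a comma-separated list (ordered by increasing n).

q^15  k|15↦f(k): 15:1 5:1 3:1 1:1  a_15=4
n=20: 20·1 10·2 5·4 4·5 2·10 1·20  f→[1+1+1+1+1+1]=6
n=29: 1·29 29·1  f→[1+1]=2
[q^30] f(1)=1,f(2)=1,f(3)=1,f(5)=1,f(6)=1,f(10)=1,f(15)=1,f(30)=1 ⇒ 8
[q^31] f(31)=1,f(1)=1 ⇒ 2
q^33  k|33↦f(k): 33:1 11:1 3:1 1:1  a_33=4

4, 6, 2, 8, 2, 4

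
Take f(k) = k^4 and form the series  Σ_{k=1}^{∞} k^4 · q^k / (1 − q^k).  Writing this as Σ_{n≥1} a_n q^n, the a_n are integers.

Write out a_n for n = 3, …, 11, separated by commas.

82, 273, 626, 1394, 2402, 4369, 6643, 10642, 14642

n=3: 1·3 3·1  f→[1+81]=82
n=4: 1·4 2·2 4·1  f→[1+16+256]=273
n=5: 1·5 5·1  f→[1+625]=626
n=6: 1·6 2·3 3·2 6·1  f→[1+16+81+1296]=1394
q^7  k|7↦f(k): 7:2401 1:1  a_7=2402
q^8  k|8↦f(k): 8:4096 4:256 2:16 1:1  a_8=4369
[q^9] f(1)=1,f(3)=81,f(9)=6561 ⇒ 6643
[q^10] f(10)=10000,f(5)=625,f(2)=16,f(1)=1 ⇒ 10642
q^11  k|11↦f(k): 1:1 11:14641  a_11=14642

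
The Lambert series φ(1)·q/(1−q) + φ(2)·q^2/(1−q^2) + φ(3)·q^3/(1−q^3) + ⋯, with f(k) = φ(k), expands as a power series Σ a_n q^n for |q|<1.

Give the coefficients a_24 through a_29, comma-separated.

[q^24] φ(24)=8,φ(12)=4,φ(8)=4,φ(6)=2,φ(4)=2,φ(3)=2,φ(2)=1,φ(1)=1 ⇒ 24
n=25: 1·25 5·5 25·1  φ→[1+4+20]=25
q^26  k|26↦φ(k): 1:1 2:1 13:12 26:12  a_26=26
d|27:{1,3,9,27}  Σφ=1+2+6+18=27
d|28:{1,2,4,7,14,28}  Σφ=1+1+2+6+6+12=28
[q^29] φ(29)=28,φ(1)=1 ⇒ 29

24, 25, 26, 27, 28, 29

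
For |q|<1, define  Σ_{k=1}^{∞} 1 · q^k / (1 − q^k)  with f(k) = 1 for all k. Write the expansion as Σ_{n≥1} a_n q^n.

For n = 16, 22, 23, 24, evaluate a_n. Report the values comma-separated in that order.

5, 4, 2, 8

q^16  k|16↦f(k): 16:1 8:1 4:1 2:1 1:1  a_16=5
q^22  k|22↦f(k): 1:1 2:1 11:1 22:1  a_22=4
d|23:{1,23}  Σf=1+1=2
[q^24] f(1)=1,f(2)=1,f(3)=1,f(4)=1,f(6)=1,f(8)=1,f(12)=1,f(24)=1 ⇒ 8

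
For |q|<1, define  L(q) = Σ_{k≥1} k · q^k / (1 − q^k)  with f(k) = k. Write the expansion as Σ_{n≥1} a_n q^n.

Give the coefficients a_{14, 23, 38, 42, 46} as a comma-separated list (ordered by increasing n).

[q^14] f(14)=14,f(7)=7,f(2)=2,f(1)=1 ⇒ 24
n=23: 1·23 23·1  f→[1+23]=24
n=38: 1·38 2·19 19·2 38·1  f→[1+2+19+38]=60
[q^42] f(1)=1,f(2)=2,f(3)=3,f(6)=6,f(7)=7,f(14)=14,f(21)=21,f(42)=42 ⇒ 96
[q^46] f(46)=46,f(23)=23,f(2)=2,f(1)=1 ⇒ 72

24, 24, 60, 96, 72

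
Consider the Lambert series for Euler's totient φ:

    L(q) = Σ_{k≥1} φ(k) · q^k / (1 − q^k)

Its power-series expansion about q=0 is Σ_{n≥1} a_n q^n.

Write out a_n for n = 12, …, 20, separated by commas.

n=12: 1·12 2·6 3·4 4·3 6·2 12·1  φ→[1+1+2+2+2+4]=12
q^13  k|13↦φ(k): 1:1 13:12  a_13=13
q^14  k|14↦φ(k): 1:1 2:1 7:6 14:6  a_14=14
n=15: 1·15 3·5 5·3 15·1  φ→[1+2+4+8]=15
d|16:{16,8,4,2,1}  Σφ=8+4+2+1+1=16
[q^17] φ(17)=16,φ(1)=1 ⇒ 17
[q^18] φ(1)=1,φ(2)=1,φ(3)=2,φ(6)=2,φ(9)=6,φ(18)=6 ⇒ 18
q^19  k|19↦φ(k): 1:1 19:18  a_19=19
d|20:{1,2,4,5,10,20}  Σφ=1+1+2+4+4+8=20

12, 13, 14, 15, 16, 17, 18, 19, 20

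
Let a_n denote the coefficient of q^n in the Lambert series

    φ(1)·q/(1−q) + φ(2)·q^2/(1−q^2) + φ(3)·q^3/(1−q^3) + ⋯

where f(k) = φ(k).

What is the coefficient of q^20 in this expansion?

d|20:{20,10,5,4,2,1}  Σφ=8+4+4+2+1+1=20

a_20 = 20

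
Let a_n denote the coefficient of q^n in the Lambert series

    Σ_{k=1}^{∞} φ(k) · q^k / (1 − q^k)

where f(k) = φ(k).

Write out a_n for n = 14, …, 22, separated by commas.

n=14: 14·1 7·2 2·7 1·14  φ→[6+6+1+1]=14
[q^15] φ(15)=8,φ(5)=4,φ(3)=2,φ(1)=1 ⇒ 15
d|16:{1,2,4,8,16}  Σφ=1+1+2+4+8=16
[q^17] φ(1)=1,φ(17)=16 ⇒ 17
n=18: 1·18 2·9 3·6 6·3 9·2 18·1  φ→[1+1+2+2+6+6]=18
d|19:{1,19}  Σφ=1+18=19
[q^20] φ(1)=1,φ(2)=1,φ(4)=2,φ(5)=4,φ(10)=4,φ(20)=8 ⇒ 20
[q^21] φ(21)=12,φ(7)=6,φ(3)=2,φ(1)=1 ⇒ 21
n=22: 22·1 11·2 2·11 1·22  φ→[10+10+1+1]=22

14, 15, 16, 17, 18, 19, 20, 21, 22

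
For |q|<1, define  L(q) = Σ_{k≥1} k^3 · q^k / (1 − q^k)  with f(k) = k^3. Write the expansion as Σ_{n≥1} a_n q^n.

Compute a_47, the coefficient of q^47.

[q^47] f(47)=103823,f(1)=1 ⇒ 103824

a_47 = 103824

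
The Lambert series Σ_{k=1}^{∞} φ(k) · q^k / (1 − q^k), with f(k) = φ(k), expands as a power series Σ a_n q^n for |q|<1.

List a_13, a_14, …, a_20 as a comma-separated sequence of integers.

q^13  k|13↦φ(k): 13:12 1:1  a_13=13
q^14  k|14↦φ(k): 1:1 2:1 7:6 14:6  a_14=14
q^15  k|15↦φ(k): 1:1 3:2 5:4 15:8  a_15=15
q^16  k|16↦φ(k): 1:1 2:1 4:2 8:4 16:8  a_16=16
d|17:{17,1}  Σφ=16+1=17
[q^18] φ(1)=1,φ(2)=1,φ(3)=2,φ(6)=2,φ(9)=6,φ(18)=6 ⇒ 18
[q^19] φ(19)=18,φ(1)=1 ⇒ 19
q^20  k|20↦φ(k): 1:1 2:1 4:2 5:4 10:4 20:8  a_20=20

13, 14, 15, 16, 17, 18, 19, 20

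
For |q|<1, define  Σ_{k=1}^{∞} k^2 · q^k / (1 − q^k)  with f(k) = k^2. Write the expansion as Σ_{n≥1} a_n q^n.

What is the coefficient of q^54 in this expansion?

a_54 = 4100

n=54: 54·1 27·2 18·3 9·6 6·9 3·18 2·27 1·54  f→[2916+729+324+81+36+9+4+1]=4100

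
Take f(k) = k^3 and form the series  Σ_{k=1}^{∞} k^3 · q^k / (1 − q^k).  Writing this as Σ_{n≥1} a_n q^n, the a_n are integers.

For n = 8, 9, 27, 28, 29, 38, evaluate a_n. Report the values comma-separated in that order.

n=8: 1·8 2·4 4·2 8·1  f→[1+8+64+512]=585
n=9: 9·1 3·3 1·9  f→[729+27+1]=757
d|27:{27,9,3,1}  Σf=19683+729+27+1=20440
n=28: 1·28 2·14 4·7 7·4 14·2 28·1  f→[1+8+64+343+2744+21952]=25112
[q^29] f(1)=1,f(29)=24389 ⇒ 24390
q^38  k|38↦f(k): 1:1 2:8 19:6859 38:54872  a_38=61740

585, 757, 20440, 25112, 24390, 61740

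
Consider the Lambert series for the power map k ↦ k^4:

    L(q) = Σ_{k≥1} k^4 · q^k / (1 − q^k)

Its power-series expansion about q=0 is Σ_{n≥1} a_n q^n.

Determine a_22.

a_22 = 248914

[q^22] f(1)=1,f(2)=16,f(11)=14641,f(22)=234256 ⇒ 248914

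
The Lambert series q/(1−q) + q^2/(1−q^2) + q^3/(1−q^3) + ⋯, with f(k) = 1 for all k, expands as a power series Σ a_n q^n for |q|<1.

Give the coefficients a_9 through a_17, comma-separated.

[q^9] f(1)=1,f(3)=1,f(9)=1 ⇒ 3
d|10:{10,5,2,1}  Σf=1+1+1+1=4
q^11  k|11↦f(k): 1:1 11:1  a_11=2
[q^12] f(1)=1,f(2)=1,f(3)=1,f(4)=1,f(6)=1,f(12)=1 ⇒ 6
[q^13] f(13)=1,f(1)=1 ⇒ 2
n=14: 14·1 7·2 2·7 1·14  f→[1+1+1+1]=4
n=15: 1·15 3·5 5·3 15·1  f→[1+1+1+1]=4
[q^16] f(16)=1,f(8)=1,f(4)=1,f(2)=1,f(1)=1 ⇒ 5
[q^17] f(17)=1,f(1)=1 ⇒ 2

3, 4, 2, 6, 2, 4, 4, 5, 2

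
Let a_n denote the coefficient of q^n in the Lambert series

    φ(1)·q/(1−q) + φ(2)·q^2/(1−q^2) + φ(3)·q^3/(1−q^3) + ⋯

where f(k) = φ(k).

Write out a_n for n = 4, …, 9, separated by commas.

q^4  k|4↦φ(k): 1:1 2:1 4:2  a_4=4
d|5:{5,1}  Σφ=4+1=5
n=6: 6·1 3·2 2·3 1·6  φ→[2+2+1+1]=6
d|7:{1,7}  Σφ=1+6=7
n=8: 8·1 4·2 2·4 1·8  φ→[4+2+1+1]=8
n=9: 9·1 3·3 1·9  φ→[6+2+1]=9

4, 5, 6, 7, 8, 9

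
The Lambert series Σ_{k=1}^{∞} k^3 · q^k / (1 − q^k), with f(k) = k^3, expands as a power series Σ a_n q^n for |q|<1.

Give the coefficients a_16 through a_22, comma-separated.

d|16:{1,2,4,8,16}  Σf=1+8+64+512+4096=4681
q^17  k|17↦f(k): 17:4913 1:1  a_17=4914
d|18:{18,9,6,3,2,1}  Σf=5832+729+216+27+8+1=6813
[q^19] f(1)=1,f(19)=6859 ⇒ 6860
[q^20] f(1)=1,f(2)=8,f(4)=64,f(5)=125,f(10)=1000,f(20)=8000 ⇒ 9198
n=21: 1·21 3·7 7·3 21·1  f→[1+27+343+9261]=9632
n=22: 22·1 11·2 2·11 1·22  f→[10648+1331+8+1]=11988

4681, 4914, 6813, 6860, 9198, 9632, 11988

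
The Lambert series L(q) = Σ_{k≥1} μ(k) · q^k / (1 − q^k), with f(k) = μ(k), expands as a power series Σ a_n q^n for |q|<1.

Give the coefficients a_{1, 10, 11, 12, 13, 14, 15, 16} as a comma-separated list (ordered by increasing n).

d|1:{1}  Σμ=1=1
n=10: 1·10 2·5 5·2 10·1  μ→[1+(-1)+(-1)+1]=0
d|11:{11,1}  Σμ=(-1)+1=0
[q^12] μ(12)=0,μ(6)=1,μ(4)=0,μ(3)=-1,μ(2)=-1,μ(1)=1 ⇒ 0
n=13: 13·1 1·13  μ→[(-1)+1]=0
q^14  k|14↦μ(k): 1:1 2:-1 7:-1 14:1  a_14=0
n=15: 1·15 3·5 5·3 15·1  μ→[1+(-1)+(-1)+1]=0
[q^16] μ(16)=0,μ(8)=0,μ(4)=0,μ(2)=-1,μ(1)=1 ⇒ 0

1, 0, 0, 0, 0, 0, 0, 0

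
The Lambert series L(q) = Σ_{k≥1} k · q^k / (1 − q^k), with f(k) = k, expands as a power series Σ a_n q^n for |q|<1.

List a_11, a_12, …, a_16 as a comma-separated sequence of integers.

[q^11] f(1)=1,f(11)=11 ⇒ 12
q^12  k|12↦f(k): 12:12 6:6 4:4 3:3 2:2 1:1  a_12=28
n=13: 13·1 1·13  f→[13+1]=14
[q^14] f(1)=1,f(2)=2,f(7)=7,f(14)=14 ⇒ 24
q^15  k|15↦f(k): 1:1 3:3 5:5 15:15  a_15=24
q^16  k|16↦f(k): 16:16 8:8 4:4 2:2 1:1  a_16=31

12, 28, 14, 24, 24, 31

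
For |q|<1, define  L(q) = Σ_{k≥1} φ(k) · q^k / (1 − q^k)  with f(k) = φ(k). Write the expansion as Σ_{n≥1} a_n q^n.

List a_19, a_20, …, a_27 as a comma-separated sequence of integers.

d|19:{1,19}  Σφ=1+18=19
n=20: 20·1 10·2 5·4 4·5 2·10 1·20  φ→[8+4+4+2+1+1]=20
q^21  k|21↦φ(k): 1:1 3:2 7:6 21:12  a_21=21
[q^22] φ(22)=10,φ(11)=10,φ(2)=1,φ(1)=1 ⇒ 22
d|23:{1,23}  Σφ=1+22=23
[q^24] φ(1)=1,φ(2)=1,φ(3)=2,φ(4)=2,φ(6)=2,φ(8)=4,φ(12)=4,φ(24)=8 ⇒ 24
n=25: 25·1 5·5 1·25  φ→[20+4+1]=25
q^26  k|26↦φ(k): 26:12 13:12 2:1 1:1  a_26=26
d|27:{27,9,3,1}  Σφ=18+6+2+1=27

19, 20, 21, 22, 23, 24, 25, 26, 27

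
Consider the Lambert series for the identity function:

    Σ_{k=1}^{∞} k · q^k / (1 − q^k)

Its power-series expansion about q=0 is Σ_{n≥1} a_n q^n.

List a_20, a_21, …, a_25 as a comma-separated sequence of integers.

q^20  k|20↦f(k): 20:20 10:10 5:5 4:4 2:2 1:1  a_20=42
n=21: 1·21 3·7 7·3 21·1  f→[1+3+7+21]=32
q^22  k|22↦f(k): 1:1 2:2 11:11 22:22  a_22=36
n=23: 23·1 1·23  f→[23+1]=24
q^24  k|24↦f(k): 24:24 12:12 8:8 6:6 4:4 3:3 2:2 1:1  a_24=60
n=25: 25·1 5·5 1·25  f→[25+5+1]=31

42, 32, 36, 24, 60, 31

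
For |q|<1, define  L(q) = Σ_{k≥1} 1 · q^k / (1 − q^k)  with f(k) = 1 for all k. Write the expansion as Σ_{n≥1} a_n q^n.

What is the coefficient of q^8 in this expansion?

n=8: 1·8 2·4 4·2 8·1  f→[1+1+1+1]=4

a_8 = 4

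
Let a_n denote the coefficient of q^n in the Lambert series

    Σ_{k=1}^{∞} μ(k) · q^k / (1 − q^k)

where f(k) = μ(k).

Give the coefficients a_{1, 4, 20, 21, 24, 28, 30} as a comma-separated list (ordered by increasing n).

n=1: 1·1  μ→[1]=1
q^4  k|4↦μ(k): 4:0 2:-1 1:1  a_4=0
d|20:{1,2,4,5,10,20}  Σμ=1+(-1)+0+(-1)+1+0=0
d|21:{21,7,3,1}  Σμ=1+(-1)+(-1)+1=0
d|24:{24,12,8,6,4,3,2,1}  Σμ=0+0+0+1+0+(-1)+(-1)+1=0
[q^28] μ(1)=1,μ(2)=-1,μ(4)=0,μ(7)=-1,μ(14)=1,μ(28)=0 ⇒ 0
n=30: 1·30 2·15 3·10 5·6 6·5 10·3 15·2 30·1  μ→[1+(-1)+(-1)+(-1)+1+1+1+(-1)]=0

1, 0, 0, 0, 0, 0, 0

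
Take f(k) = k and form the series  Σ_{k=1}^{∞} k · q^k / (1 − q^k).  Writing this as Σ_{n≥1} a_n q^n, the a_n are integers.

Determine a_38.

n=38: 1·38 2·19 19·2 38·1  f→[1+2+19+38]=60

a_38 = 60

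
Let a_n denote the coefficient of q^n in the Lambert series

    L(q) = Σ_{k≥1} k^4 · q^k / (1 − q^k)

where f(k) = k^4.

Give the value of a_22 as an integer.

d|22:{22,11,2,1}  Σf=234256+14641+16+1=248914

a_22 = 248914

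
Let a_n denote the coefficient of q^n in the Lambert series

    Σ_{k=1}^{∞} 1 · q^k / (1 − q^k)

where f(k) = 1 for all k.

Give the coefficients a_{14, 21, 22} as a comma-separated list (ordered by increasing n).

n=14: 1·14 2·7 7·2 14·1  f→[1+1+1+1]=4
n=21: 1·21 3·7 7·3 21·1  f→[1+1+1+1]=4
n=22: 22·1 11·2 2·11 1·22  f→[1+1+1+1]=4

4, 4, 4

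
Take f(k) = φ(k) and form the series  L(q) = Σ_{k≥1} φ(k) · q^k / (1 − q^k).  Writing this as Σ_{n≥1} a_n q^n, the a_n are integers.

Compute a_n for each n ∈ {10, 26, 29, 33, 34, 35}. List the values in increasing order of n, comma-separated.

q^10  k|10↦φ(k): 1:1 2:1 5:4 10:4  a_10=10
d|26:{26,13,2,1}  Σφ=12+12+1+1=26
[q^29] φ(1)=1,φ(29)=28 ⇒ 29
[q^33] φ(33)=20,φ(11)=10,φ(3)=2,φ(1)=1 ⇒ 33
[q^34] φ(1)=1,φ(2)=1,φ(17)=16,φ(34)=16 ⇒ 34
n=35: 35·1 7·5 5·7 1·35  φ→[24+6+4+1]=35

10, 26, 29, 33, 34, 35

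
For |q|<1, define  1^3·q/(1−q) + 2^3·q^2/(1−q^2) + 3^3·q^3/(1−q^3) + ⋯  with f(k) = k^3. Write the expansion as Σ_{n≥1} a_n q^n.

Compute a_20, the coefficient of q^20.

a_20 = 9198

[q^20] f(1)=1,f(2)=8,f(4)=64,f(5)=125,f(10)=1000,f(20)=8000 ⇒ 9198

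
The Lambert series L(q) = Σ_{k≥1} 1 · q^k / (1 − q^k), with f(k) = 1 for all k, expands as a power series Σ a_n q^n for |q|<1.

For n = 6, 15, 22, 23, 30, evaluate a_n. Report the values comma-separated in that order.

d|6:{1,2,3,6}  Σf=1+1+1+1=4
d|15:{15,5,3,1}  Σf=1+1+1+1=4
q^22  k|22↦f(k): 22:1 11:1 2:1 1:1  a_22=4
[q^23] f(1)=1,f(23)=1 ⇒ 2
d|30:{1,2,3,5,6,10,15,30}  Σf=1+1+1+1+1+1+1+1=8

4, 4, 4, 2, 8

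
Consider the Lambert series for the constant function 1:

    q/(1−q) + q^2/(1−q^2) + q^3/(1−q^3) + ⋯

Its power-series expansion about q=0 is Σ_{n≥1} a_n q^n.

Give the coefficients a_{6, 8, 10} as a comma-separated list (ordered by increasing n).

d|6:{1,2,3,6}  Σf=1+1+1+1=4
[q^8] f(8)=1,f(4)=1,f(2)=1,f(1)=1 ⇒ 4
n=10: 10·1 5·2 2·5 1·10  f→[1+1+1+1]=4

4, 4, 4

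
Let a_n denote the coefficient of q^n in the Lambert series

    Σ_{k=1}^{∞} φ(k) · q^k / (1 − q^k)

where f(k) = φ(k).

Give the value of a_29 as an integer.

q^29  k|29↦φ(k): 29:28 1:1  a_29=29

a_29 = 29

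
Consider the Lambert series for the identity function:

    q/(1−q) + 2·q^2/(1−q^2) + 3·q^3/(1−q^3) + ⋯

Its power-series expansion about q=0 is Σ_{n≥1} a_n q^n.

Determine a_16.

a_16 = 31

d|16:{16,8,4,2,1}  Σf=16+8+4+2+1=31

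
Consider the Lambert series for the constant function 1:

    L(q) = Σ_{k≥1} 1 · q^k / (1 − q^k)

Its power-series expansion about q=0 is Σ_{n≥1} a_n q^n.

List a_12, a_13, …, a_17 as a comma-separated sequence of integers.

d|12:{1,2,3,4,6,12}  Σf=1+1+1+1+1+1=6
[q^13] f(1)=1,f(13)=1 ⇒ 2
[q^14] f(14)=1,f(7)=1,f(2)=1,f(1)=1 ⇒ 4
d|15:{1,3,5,15}  Σf=1+1+1+1=4
n=16: 1·16 2·8 4·4 8·2 16·1  f→[1+1+1+1+1]=5
q^17  k|17↦f(k): 17:1 1:1  a_17=2

6, 2, 4, 4, 5, 2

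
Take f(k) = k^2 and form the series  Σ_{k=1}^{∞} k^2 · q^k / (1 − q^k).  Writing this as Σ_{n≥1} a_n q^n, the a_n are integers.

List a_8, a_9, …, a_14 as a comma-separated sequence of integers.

q^8  k|8↦f(k): 1:1 2:4 4:16 8:64  a_8=85
[q^9] f(9)=81,f(3)=9,f(1)=1 ⇒ 91
[q^10] f(10)=100,f(5)=25,f(2)=4,f(1)=1 ⇒ 130
[q^11] f(1)=1,f(11)=121 ⇒ 122
[q^12] f(1)=1,f(2)=4,f(3)=9,f(4)=16,f(6)=36,f(12)=144 ⇒ 210
[q^13] f(13)=169,f(1)=1 ⇒ 170
[q^14] f(1)=1,f(2)=4,f(7)=49,f(14)=196 ⇒ 250

85, 91, 130, 122, 210, 170, 250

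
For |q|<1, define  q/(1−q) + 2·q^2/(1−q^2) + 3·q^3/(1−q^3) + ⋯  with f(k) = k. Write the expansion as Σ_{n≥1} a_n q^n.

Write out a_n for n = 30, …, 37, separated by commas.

72, 32, 63, 48, 54, 48, 91, 38

[q^30] f(30)=30,f(15)=15,f(10)=10,f(6)=6,f(5)=5,f(3)=3,f(2)=2,f(1)=1 ⇒ 72
n=31: 31·1 1·31  f→[31+1]=32
q^32  k|32↦f(k): 32:32 16:16 8:8 4:4 2:2 1:1  a_32=63
q^33  k|33↦f(k): 1:1 3:3 11:11 33:33  a_33=48
n=34: 34·1 17·2 2·17 1·34  f→[34+17+2+1]=54
n=35: 35·1 7·5 5·7 1·35  f→[35+7+5+1]=48
d|36:{1,2,3,4,6,9,12,18,36}  Σf=1+2+3+4+6+9+12+18+36=91
q^37  k|37↦f(k): 37:37 1:1  a_37=38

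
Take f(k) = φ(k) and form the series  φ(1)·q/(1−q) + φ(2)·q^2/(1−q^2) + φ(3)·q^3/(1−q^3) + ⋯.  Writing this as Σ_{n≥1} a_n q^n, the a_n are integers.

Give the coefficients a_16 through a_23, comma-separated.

q^16  k|16↦φ(k): 16:8 8:4 4:2 2:1 1:1  a_16=16
q^17  k|17↦φ(k): 1:1 17:16  a_17=17
[q^18] φ(1)=1,φ(2)=1,φ(3)=2,φ(6)=2,φ(9)=6,φ(18)=6 ⇒ 18
n=19: 1·19 19·1  φ→[1+18]=19
q^20  k|20↦φ(k): 1:1 2:1 4:2 5:4 10:4 20:8  a_20=20
q^21  k|21↦φ(k): 21:12 7:6 3:2 1:1  a_21=21
[q^22] φ(1)=1,φ(2)=1,φ(11)=10,φ(22)=10 ⇒ 22
d|23:{23,1}  Σφ=22+1=23

16, 17, 18, 19, 20, 21, 22, 23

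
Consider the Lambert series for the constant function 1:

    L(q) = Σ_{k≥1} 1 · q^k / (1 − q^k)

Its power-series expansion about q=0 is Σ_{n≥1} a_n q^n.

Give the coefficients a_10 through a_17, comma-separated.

4, 2, 6, 2, 4, 4, 5, 2

[q^10] f(10)=1,f(5)=1,f(2)=1,f(1)=1 ⇒ 4
d|11:{11,1}  Σf=1+1=2
d|12:{12,6,4,3,2,1}  Σf=1+1+1+1+1+1=6
d|13:{1,13}  Σf=1+1=2
n=14: 1·14 2·7 7·2 14·1  f→[1+1+1+1]=4
d|15:{15,5,3,1}  Σf=1+1+1+1=4
n=16: 1·16 2·8 4·4 8·2 16·1  f→[1+1+1+1+1]=5
q^17  k|17↦f(k): 17:1 1:1  a_17=2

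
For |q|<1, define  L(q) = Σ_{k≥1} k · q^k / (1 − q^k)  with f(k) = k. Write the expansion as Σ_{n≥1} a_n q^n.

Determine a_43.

d|43:{43,1}  Σf=43+1=44

a_43 = 44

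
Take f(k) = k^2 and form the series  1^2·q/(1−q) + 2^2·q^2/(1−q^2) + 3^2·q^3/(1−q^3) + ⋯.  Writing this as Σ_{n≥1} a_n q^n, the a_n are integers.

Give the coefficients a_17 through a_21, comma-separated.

q^17  k|17↦f(k): 17:289 1:1  a_17=290
n=18: 1·18 2·9 3·6 6·3 9·2 18·1  f→[1+4+9+36+81+324]=455
d|19:{1,19}  Σf=1+361=362
[q^20] f(1)=1,f(2)=4,f(4)=16,f(5)=25,f(10)=100,f(20)=400 ⇒ 546
[q^21] f(1)=1,f(3)=9,f(7)=49,f(21)=441 ⇒ 500

290, 455, 362, 546, 500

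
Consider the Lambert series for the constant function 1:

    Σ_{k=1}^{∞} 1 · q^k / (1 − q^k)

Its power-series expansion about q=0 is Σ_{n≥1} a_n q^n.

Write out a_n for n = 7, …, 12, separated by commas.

n=7: 7·1 1·7  f→[1+1]=2
[q^8] f(1)=1,f(2)=1,f(4)=1,f(8)=1 ⇒ 4
q^9  k|9↦f(k): 9:1 3:1 1:1  a_9=3
n=10: 10·1 5·2 2·5 1·10  f→[1+1+1+1]=4
q^11  k|11↦f(k): 11:1 1:1  a_11=2
q^12  k|12↦f(k): 1:1 2:1 3:1 4:1 6:1 12:1  a_12=6

2, 4, 3, 4, 2, 6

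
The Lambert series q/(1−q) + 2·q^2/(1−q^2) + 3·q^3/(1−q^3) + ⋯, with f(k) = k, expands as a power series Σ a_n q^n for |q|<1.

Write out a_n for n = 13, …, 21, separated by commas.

14, 24, 24, 31, 18, 39, 20, 42, 32

q^13  k|13↦f(k): 1:1 13:13  a_13=14
q^14  k|14↦f(k): 14:14 7:7 2:2 1:1  a_14=24
q^15  k|15↦f(k): 1:1 3:3 5:5 15:15  a_15=24
q^16  k|16↦f(k): 1:1 2:2 4:4 8:8 16:16  a_16=31
n=17: 17·1 1·17  f→[17+1]=18
n=18: 1·18 2·9 3·6 6·3 9·2 18·1  f→[1+2+3+6+9+18]=39
q^19  k|19↦f(k): 1:1 19:19  a_19=20
n=20: 1·20 2·10 4·5 5·4 10·2 20·1  f→[1+2+4+5+10+20]=42
n=21: 21·1 7·3 3·7 1·21  f→[21+7+3+1]=32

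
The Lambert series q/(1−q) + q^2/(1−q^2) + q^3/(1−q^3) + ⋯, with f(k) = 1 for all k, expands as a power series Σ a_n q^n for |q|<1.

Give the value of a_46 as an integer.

a_46 = 4

d|46:{46,23,2,1}  Σf=1+1+1+1=4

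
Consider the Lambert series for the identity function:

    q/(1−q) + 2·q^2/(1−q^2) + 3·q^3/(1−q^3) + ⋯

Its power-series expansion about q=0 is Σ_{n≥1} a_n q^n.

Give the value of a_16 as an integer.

q^16  k|16↦f(k): 16:16 8:8 4:4 2:2 1:1  a_16=31

a_16 = 31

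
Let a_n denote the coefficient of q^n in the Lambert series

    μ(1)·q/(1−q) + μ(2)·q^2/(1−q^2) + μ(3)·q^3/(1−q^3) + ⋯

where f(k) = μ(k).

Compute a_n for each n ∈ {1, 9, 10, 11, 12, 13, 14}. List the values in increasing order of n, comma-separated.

n=1: 1·1  μ→[1]=1
n=9: 1·9 3·3 9·1  μ→[1+(-1)+0]=0
[q^10] μ(1)=1,μ(2)=-1,μ(5)=-1,μ(10)=1 ⇒ 0
d|11:{1,11}  Σμ=1+(-1)=0
d|12:{1,2,3,4,6,12}  Σμ=1+(-1)+(-1)+0+1+0=0
d|13:{1,13}  Σμ=1+(-1)=0
q^14  k|14↦μ(k): 1:1 2:-1 7:-1 14:1  a_14=0

1, 0, 0, 0, 0, 0, 0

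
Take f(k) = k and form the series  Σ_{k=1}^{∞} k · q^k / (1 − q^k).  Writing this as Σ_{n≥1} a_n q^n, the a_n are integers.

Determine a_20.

[q^20] f(20)=20,f(10)=10,f(5)=5,f(4)=4,f(2)=2,f(1)=1 ⇒ 42

a_20 = 42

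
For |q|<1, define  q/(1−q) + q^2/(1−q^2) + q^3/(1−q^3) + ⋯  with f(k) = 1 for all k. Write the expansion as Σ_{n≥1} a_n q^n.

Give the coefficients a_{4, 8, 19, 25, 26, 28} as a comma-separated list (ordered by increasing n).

[q^4] f(1)=1,f(2)=1,f(4)=1 ⇒ 3
[q^8] f(8)=1,f(4)=1,f(2)=1,f(1)=1 ⇒ 4
q^19  k|19↦f(k): 1:1 19:1  a_19=2
d|25:{25,5,1}  Σf=1+1+1=3
[q^26] f(26)=1,f(13)=1,f(2)=1,f(1)=1 ⇒ 4
q^28  k|28↦f(k): 1:1 2:1 4:1 7:1 14:1 28:1  a_28=6

3, 4, 2, 3, 4, 6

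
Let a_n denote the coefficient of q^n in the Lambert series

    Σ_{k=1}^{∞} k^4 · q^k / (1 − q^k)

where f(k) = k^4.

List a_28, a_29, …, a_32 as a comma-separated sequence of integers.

n=28: 28·1 14·2 7·4 4·7 2·14 1·28  f→[614656+38416+2401+256+16+1]=655746
d|29:{1,29}  Σf=1+707281=707282
[q^30] f(30)=810000,f(15)=50625,f(10)=10000,f(6)=1296,f(5)=625,f(3)=81,f(2)=16,f(1)=1 ⇒ 872644
d|31:{31,1}  Σf=923521+1=923522
[q^32] f(32)=1048576,f(16)=65536,f(8)=4096,f(4)=256,f(2)=16,f(1)=1 ⇒ 1118481

655746, 707282, 872644, 923522, 1118481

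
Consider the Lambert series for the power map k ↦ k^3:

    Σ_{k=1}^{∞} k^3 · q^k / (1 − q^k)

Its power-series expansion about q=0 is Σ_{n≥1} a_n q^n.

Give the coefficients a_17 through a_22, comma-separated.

q^17  k|17↦f(k): 1:1 17:4913  a_17=4914
n=18: 18·1 9·2 6·3 3·6 2·9 1·18  f→[5832+729+216+27+8+1]=6813
d|19:{1,19}  Σf=1+6859=6860
n=20: 1·20 2·10 4·5 5·4 10·2 20·1  f→[1+8+64+125+1000+8000]=9198
q^21  k|21↦f(k): 21:9261 7:343 3:27 1:1  a_21=9632
n=22: 1·22 2·11 11·2 22·1  f→[1+8+1331+10648]=11988

4914, 6813, 6860, 9198, 9632, 11988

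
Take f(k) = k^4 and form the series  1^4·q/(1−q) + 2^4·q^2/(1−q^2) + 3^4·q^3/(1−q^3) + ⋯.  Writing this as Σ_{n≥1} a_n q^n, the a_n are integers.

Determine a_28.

[q^28] f(28)=614656,f(14)=38416,f(7)=2401,f(4)=256,f(2)=16,f(1)=1 ⇒ 655746

a_28 = 655746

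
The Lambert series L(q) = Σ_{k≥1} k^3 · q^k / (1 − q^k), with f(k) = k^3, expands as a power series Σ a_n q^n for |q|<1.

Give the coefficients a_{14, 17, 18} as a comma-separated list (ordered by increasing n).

3096, 4914, 6813

q^14  k|14↦f(k): 14:2744 7:343 2:8 1:1  a_14=3096
q^17  k|17↦f(k): 17:4913 1:1  a_17=4914
[q^18] f(18)=5832,f(9)=729,f(6)=216,f(3)=27,f(2)=8,f(1)=1 ⇒ 6813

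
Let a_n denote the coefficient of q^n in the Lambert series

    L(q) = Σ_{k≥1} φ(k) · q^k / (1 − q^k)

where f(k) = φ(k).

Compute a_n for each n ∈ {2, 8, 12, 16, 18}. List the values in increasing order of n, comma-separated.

q^2  k|2↦φ(k): 2:1 1:1  a_2=2
q^8  k|8↦φ(k): 8:4 4:2 2:1 1:1  a_8=8
d|12:{1,2,3,4,6,12}  Σφ=1+1+2+2+2+4=12
[q^16] φ(16)=8,φ(8)=4,φ(4)=2,φ(2)=1,φ(1)=1 ⇒ 16
[q^18] φ(18)=6,φ(9)=6,φ(6)=2,φ(3)=2,φ(2)=1,φ(1)=1 ⇒ 18

2, 8, 12, 16, 18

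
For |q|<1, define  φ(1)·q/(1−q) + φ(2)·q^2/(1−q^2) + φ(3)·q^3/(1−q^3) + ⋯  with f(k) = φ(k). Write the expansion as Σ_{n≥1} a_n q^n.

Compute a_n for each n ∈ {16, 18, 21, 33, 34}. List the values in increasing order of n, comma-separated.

[q^16] φ(1)=1,φ(2)=1,φ(4)=2,φ(8)=4,φ(16)=8 ⇒ 16
q^18  k|18↦φ(k): 18:6 9:6 6:2 3:2 2:1 1:1  a_18=18
n=21: 1·21 3·7 7·3 21·1  φ→[1+2+6+12]=21
n=33: 33·1 11·3 3·11 1·33  φ→[20+10+2+1]=33
[q^34] φ(34)=16,φ(17)=16,φ(2)=1,φ(1)=1 ⇒ 34

16, 18, 21, 33, 34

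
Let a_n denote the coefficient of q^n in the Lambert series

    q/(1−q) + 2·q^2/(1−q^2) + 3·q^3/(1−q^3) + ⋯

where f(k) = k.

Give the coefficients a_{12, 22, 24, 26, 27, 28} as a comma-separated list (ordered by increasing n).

28, 36, 60, 42, 40, 56

d|12:{12,6,4,3,2,1}  Σf=12+6+4+3+2+1=28
[q^22] f(1)=1,f(2)=2,f(11)=11,f(22)=22 ⇒ 36
n=24: 24·1 12·2 8·3 6·4 4·6 3·8 2·12 1·24  f→[24+12+8+6+4+3+2+1]=60
[q^26] f(26)=26,f(13)=13,f(2)=2,f(1)=1 ⇒ 42
d|27:{27,9,3,1}  Σf=27+9+3+1=40
q^28  k|28↦f(k): 28:28 14:14 7:7 4:4 2:2 1:1  a_28=56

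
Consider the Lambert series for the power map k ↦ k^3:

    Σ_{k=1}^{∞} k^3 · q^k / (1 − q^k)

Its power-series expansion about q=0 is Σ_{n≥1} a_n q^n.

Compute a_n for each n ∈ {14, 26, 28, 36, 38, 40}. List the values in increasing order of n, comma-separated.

3096, 19782, 25112, 55261, 61740, 73710

q^14  k|14↦f(k): 1:1 2:8 7:343 14:2744  a_14=3096
[q^26] f(1)=1,f(2)=8,f(13)=2197,f(26)=17576 ⇒ 19782
q^28  k|28↦f(k): 1:1 2:8 4:64 7:343 14:2744 28:21952  a_28=25112
q^36  k|36↦f(k): 36:46656 18:5832 12:1728 9:729 6:216 4:64 3:27 2:8 1:1  a_36=55261
[q^38] f(38)=54872,f(19)=6859,f(2)=8,f(1)=1 ⇒ 61740
n=40: 1·40 2·20 4·10 5·8 8·5 10·4 20·2 40·1  f→[1+8+64+125+512+1000+8000+64000]=73710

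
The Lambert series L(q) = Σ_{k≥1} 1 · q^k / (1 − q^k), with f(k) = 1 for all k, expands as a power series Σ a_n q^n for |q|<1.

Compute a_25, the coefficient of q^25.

d|25:{25,5,1}  Σf=1+1+1=3

a_25 = 3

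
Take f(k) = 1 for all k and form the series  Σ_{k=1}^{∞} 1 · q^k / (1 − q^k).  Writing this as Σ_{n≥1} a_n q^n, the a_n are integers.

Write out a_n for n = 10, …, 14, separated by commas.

4, 2, 6, 2, 4

d|10:{1,2,5,10}  Σf=1+1+1+1=4
q^11  k|11↦f(k): 1:1 11:1  a_11=2
q^12  k|12↦f(k): 1:1 2:1 3:1 4:1 6:1 12:1  a_12=6
[q^13] f(13)=1,f(1)=1 ⇒ 2
n=14: 1·14 2·7 7·2 14·1  f→[1+1+1+1]=4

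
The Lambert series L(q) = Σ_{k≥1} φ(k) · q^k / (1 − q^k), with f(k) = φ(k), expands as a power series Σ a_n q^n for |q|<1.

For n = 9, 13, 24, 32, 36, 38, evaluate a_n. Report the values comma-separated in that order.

n=9: 9·1 3·3 1·9  φ→[6+2+1]=9
d|13:{1,13}  Σφ=1+12=13
d|24:{1,2,3,4,6,8,12,24}  Σφ=1+1+2+2+2+4+4+8=24
n=32: 32·1 16·2 8·4 4·8 2·16 1·32  φ→[16+8+4+2+1+1]=32
q^36  k|36↦φ(k): 1:1 2:1 3:2 4:2 6:2 9:6 12:4 18:6 36:12  a_36=36
d|38:{38,19,2,1}  Σφ=18+18+1+1=38

9, 13, 24, 32, 36, 38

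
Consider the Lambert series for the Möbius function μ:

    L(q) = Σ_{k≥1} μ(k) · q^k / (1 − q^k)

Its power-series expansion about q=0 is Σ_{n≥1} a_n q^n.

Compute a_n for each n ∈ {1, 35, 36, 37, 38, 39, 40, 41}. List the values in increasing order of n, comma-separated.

1, 0, 0, 0, 0, 0, 0, 0

n=1: 1·1  μ→[1]=1
q^35  k|35↦μ(k): 35:1 7:-1 5:-1 1:1  a_35=0
[q^36] μ(1)=1,μ(2)=-1,μ(3)=-1,μ(4)=0,μ(6)=1,μ(9)=0,μ(12)=0,μ(18)=0,μ(36)=0 ⇒ 0
[q^37] μ(1)=1,μ(37)=-1 ⇒ 0
d|38:{38,19,2,1}  Σμ=1+(-1)+(-1)+1=0
[q^39] μ(1)=1,μ(3)=-1,μ(13)=-1,μ(39)=1 ⇒ 0
n=40: 1·40 2·20 4·10 5·8 8·5 10·4 20·2 40·1  μ→[1+(-1)+0+(-1)+0+1+0+0]=0
d|41:{1,41}  Σμ=1+(-1)=0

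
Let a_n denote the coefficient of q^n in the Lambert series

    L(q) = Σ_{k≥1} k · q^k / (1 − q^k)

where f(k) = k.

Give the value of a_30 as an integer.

a_30 = 72

[q^30] f(30)=30,f(15)=15,f(10)=10,f(6)=6,f(5)=5,f(3)=3,f(2)=2,f(1)=1 ⇒ 72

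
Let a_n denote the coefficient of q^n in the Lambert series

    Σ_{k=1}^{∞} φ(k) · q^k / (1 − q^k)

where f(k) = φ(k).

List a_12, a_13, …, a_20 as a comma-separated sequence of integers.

d|12:{1,2,3,4,6,12}  Σφ=1+1+2+2+2+4=12
n=13: 13·1 1·13  φ→[12+1]=13
n=14: 14·1 7·2 2·7 1·14  φ→[6+6+1+1]=14
d|15:{15,5,3,1}  Σφ=8+4+2+1=15
n=16: 1·16 2·8 4·4 8·2 16·1  φ→[1+1+2+4+8]=16
q^17  k|17↦φ(k): 17:16 1:1  a_17=17
q^18  k|18↦φ(k): 18:6 9:6 6:2 3:2 2:1 1:1  a_18=18
d|19:{1,19}  Σφ=1+18=19
n=20: 20·1 10·2 5·4 4·5 2·10 1·20  φ→[8+4+4+2+1+1]=20

12, 13, 14, 15, 16, 17, 18, 19, 20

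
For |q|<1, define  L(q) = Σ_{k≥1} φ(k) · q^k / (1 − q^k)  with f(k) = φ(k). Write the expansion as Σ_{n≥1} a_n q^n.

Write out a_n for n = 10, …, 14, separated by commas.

q^10  k|10↦φ(k): 10:4 5:4 2:1 1:1  a_10=10
q^11  k|11↦φ(k): 1:1 11:10  a_11=11
d|12:{12,6,4,3,2,1}  Σφ=4+2+2+2+1+1=12
q^13  k|13↦φ(k): 1:1 13:12  a_13=13
n=14: 1·14 2·7 7·2 14·1  φ→[1+1+6+6]=14

10, 11, 12, 13, 14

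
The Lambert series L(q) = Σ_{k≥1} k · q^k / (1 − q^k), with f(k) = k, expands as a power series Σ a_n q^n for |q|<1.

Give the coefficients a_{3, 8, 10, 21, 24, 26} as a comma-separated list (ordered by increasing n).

[q^3] f(3)=3,f(1)=1 ⇒ 4
q^8  k|8↦f(k): 1:1 2:2 4:4 8:8  a_8=15
d|10:{10,5,2,1}  Σf=10+5+2+1=18
q^21  k|21↦f(k): 1:1 3:3 7:7 21:21  a_21=32
q^24  k|24↦f(k): 1:1 2:2 3:3 4:4 6:6 8:8 12:12 24:24  a_24=60
[q^26] f(1)=1,f(2)=2,f(13)=13,f(26)=26 ⇒ 42

4, 15, 18, 32, 60, 42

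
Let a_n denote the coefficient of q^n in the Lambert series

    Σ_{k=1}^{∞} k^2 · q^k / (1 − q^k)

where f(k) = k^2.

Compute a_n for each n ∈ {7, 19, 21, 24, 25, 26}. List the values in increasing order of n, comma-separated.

q^7  k|7↦f(k): 1:1 7:49  a_7=50
n=19: 19·1 1·19  f→[361+1]=362
[q^21] f(21)=441,f(7)=49,f(3)=9,f(1)=1 ⇒ 500
n=24: 24·1 12·2 8·3 6·4 4·6 3·8 2·12 1·24  f→[576+144+64+36+16+9+4+1]=850
[q^25] f(1)=1,f(5)=25,f(25)=625 ⇒ 651
q^26  k|26↦f(k): 1:1 2:4 13:169 26:676  a_26=850

50, 362, 500, 850, 651, 850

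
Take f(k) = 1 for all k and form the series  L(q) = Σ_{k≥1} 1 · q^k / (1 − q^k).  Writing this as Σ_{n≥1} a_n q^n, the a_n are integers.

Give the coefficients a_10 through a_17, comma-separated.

[q^10] f(10)=1,f(5)=1,f(2)=1,f(1)=1 ⇒ 4
q^11  k|11↦f(k): 1:1 11:1  a_11=2
[q^12] f(12)=1,f(6)=1,f(4)=1,f(3)=1,f(2)=1,f(1)=1 ⇒ 6
q^13  k|13↦f(k): 1:1 13:1  a_13=2
[q^14] f(14)=1,f(7)=1,f(2)=1,f(1)=1 ⇒ 4
n=15: 15·1 5·3 3·5 1·15  f→[1+1+1+1]=4
n=16: 16·1 8·2 4·4 2·8 1·16  f→[1+1+1+1+1]=5
q^17  k|17↦f(k): 1:1 17:1  a_17=2

4, 2, 6, 2, 4, 4, 5, 2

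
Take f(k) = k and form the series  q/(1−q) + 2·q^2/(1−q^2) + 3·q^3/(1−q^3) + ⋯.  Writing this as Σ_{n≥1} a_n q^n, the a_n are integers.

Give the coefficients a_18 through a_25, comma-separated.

39, 20, 42, 32, 36, 24, 60, 31

[q^18] f(1)=1,f(2)=2,f(3)=3,f(6)=6,f(9)=9,f(18)=18 ⇒ 39
d|19:{1,19}  Σf=1+19=20
n=20: 1·20 2·10 4·5 5·4 10·2 20·1  f→[1+2+4+5+10+20]=42
q^21  k|21↦f(k): 1:1 3:3 7:7 21:21  a_21=32
q^22  k|22↦f(k): 1:1 2:2 11:11 22:22  a_22=36
n=23: 1·23 23·1  f→[1+23]=24
d|24:{24,12,8,6,4,3,2,1}  Σf=24+12+8+6+4+3+2+1=60
q^25  k|25↦f(k): 25:25 5:5 1:1  a_25=31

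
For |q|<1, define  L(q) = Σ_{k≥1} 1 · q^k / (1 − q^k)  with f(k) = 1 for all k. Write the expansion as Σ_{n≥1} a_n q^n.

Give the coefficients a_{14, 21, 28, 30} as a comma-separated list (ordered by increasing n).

q^14  k|14↦f(k): 14:1 7:1 2:1 1:1  a_14=4
q^21  k|21↦f(k): 21:1 7:1 3:1 1:1  a_21=4
n=28: 1·28 2·14 4·7 7·4 14·2 28·1  f→[1+1+1+1+1+1]=6
[q^30] f(30)=1,f(15)=1,f(10)=1,f(6)=1,f(5)=1,f(3)=1,f(2)=1,f(1)=1 ⇒ 8

4, 4, 6, 8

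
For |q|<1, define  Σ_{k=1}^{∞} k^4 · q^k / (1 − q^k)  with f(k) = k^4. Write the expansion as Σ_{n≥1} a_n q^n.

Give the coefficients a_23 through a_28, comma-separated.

279842, 358258, 391251, 485554, 538084, 655746

d|23:{1,23}  Σf=1+279841=279842
n=24: 24·1 12·2 8·3 6·4 4·6 3·8 2·12 1·24  f→[331776+20736+4096+1296+256+81+16+1]=358258
[q^25] f(1)=1,f(5)=625,f(25)=390625 ⇒ 391251
n=26: 1·26 2·13 13·2 26·1  f→[1+16+28561+456976]=485554
q^27  k|27↦f(k): 1:1 3:81 9:6561 27:531441  a_27=538084
n=28: 1·28 2·14 4·7 7·4 14·2 28·1  f→[1+16+256+2401+38416+614656]=655746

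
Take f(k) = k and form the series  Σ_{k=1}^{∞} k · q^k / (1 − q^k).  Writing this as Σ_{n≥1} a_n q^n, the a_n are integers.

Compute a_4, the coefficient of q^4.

d|4:{1,2,4}  Σf=1+2+4=7

a_4 = 7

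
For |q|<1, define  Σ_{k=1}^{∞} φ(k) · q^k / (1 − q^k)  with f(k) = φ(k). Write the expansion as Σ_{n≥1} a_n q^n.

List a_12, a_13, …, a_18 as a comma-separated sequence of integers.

d|12:{12,6,4,3,2,1}  Σφ=4+2+2+2+1+1=12
d|13:{1,13}  Σφ=1+12=13
n=14: 14·1 7·2 2·7 1·14  φ→[6+6+1+1]=14
d|15:{15,5,3,1}  Σφ=8+4+2+1=15
q^16  k|16↦φ(k): 1:1 2:1 4:2 8:4 16:8  a_16=16
q^17  k|17↦φ(k): 1:1 17:16  a_17=17
q^18  k|18↦φ(k): 1:1 2:1 3:2 6:2 9:6 18:6  a_18=18

12, 13, 14, 15, 16, 17, 18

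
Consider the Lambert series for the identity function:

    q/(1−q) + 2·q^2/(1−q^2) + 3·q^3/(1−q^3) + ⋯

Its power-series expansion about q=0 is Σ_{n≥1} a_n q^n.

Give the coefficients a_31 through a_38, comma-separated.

32, 63, 48, 54, 48, 91, 38, 60

n=31: 1·31 31·1  f→[1+31]=32
[q^32] f(32)=32,f(16)=16,f(8)=8,f(4)=4,f(2)=2,f(1)=1 ⇒ 63
n=33: 33·1 11·3 3·11 1·33  f→[33+11+3+1]=48
[q^34] f(1)=1,f(2)=2,f(17)=17,f(34)=34 ⇒ 54
[q^35] f(1)=1,f(5)=5,f(7)=7,f(35)=35 ⇒ 48
d|36:{1,2,3,4,6,9,12,18,36}  Σf=1+2+3+4+6+9+12+18+36=91
d|37:{1,37}  Σf=1+37=38
n=38: 38·1 19·2 2·19 1·38  f→[38+19+2+1]=60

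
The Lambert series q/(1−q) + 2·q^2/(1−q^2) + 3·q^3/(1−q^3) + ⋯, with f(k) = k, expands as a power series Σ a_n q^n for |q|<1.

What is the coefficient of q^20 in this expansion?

n=20: 1·20 2·10 4·5 5·4 10·2 20·1  f→[1+2+4+5+10+20]=42

a_20 = 42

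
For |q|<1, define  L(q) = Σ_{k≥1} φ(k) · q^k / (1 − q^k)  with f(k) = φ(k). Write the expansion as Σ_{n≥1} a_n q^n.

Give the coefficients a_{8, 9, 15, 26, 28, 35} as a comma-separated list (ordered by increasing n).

[q^8] φ(8)=4,φ(4)=2,φ(2)=1,φ(1)=1 ⇒ 8
d|9:{9,3,1}  Σφ=6+2+1=9
n=15: 15·1 5·3 3·5 1·15  φ→[8+4+2+1]=15
d|26:{26,13,2,1}  Σφ=12+12+1+1=26
n=28: 28·1 14·2 7·4 4·7 2·14 1·28  φ→[12+6+6+2+1+1]=28
d|35:{35,7,5,1}  Σφ=24+6+4+1=35

8, 9, 15, 26, 28, 35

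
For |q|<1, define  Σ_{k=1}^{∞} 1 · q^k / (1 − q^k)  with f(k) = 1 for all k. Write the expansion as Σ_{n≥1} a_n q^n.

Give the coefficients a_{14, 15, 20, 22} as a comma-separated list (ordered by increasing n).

4, 4, 6, 4

q^14  k|14↦f(k): 1:1 2:1 7:1 14:1  a_14=4
[q^15] f(15)=1,f(5)=1,f(3)=1,f(1)=1 ⇒ 4
q^20  k|20↦f(k): 1:1 2:1 4:1 5:1 10:1 20:1  a_20=6
q^22  k|22↦f(k): 1:1 2:1 11:1 22:1  a_22=4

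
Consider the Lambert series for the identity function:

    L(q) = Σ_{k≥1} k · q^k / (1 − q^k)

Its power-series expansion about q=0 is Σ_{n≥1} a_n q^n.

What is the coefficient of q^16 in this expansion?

a_16 = 31

q^16  k|16↦f(k): 16:16 8:8 4:4 2:2 1:1  a_16=31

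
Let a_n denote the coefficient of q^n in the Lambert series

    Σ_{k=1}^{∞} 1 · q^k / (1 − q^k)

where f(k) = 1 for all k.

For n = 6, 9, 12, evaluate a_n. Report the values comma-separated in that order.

[q^6] f(1)=1,f(2)=1,f(3)=1,f(6)=1 ⇒ 4
n=9: 9·1 3·3 1·9  f→[1+1+1]=3
[q^12] f(1)=1,f(2)=1,f(3)=1,f(4)=1,f(6)=1,f(12)=1 ⇒ 6

4, 3, 6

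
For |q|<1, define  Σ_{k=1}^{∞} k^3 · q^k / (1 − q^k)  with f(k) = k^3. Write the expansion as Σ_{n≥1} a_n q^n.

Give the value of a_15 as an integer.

[q^15] f(1)=1,f(3)=27,f(5)=125,f(15)=3375 ⇒ 3528

a_15 = 3528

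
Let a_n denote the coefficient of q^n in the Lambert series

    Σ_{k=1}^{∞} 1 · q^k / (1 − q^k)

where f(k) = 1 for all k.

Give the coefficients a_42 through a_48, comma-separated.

[q^42] f(42)=1,f(21)=1,f(14)=1,f(7)=1,f(6)=1,f(3)=1,f(2)=1,f(1)=1 ⇒ 8
d|43:{43,1}  Σf=1+1=2
n=44: 1·44 2·22 4·11 11·4 22·2 44·1  f→[1+1+1+1+1+1]=6
d|45:{1,3,5,9,15,45}  Σf=1+1+1+1+1+1=6
n=46: 1·46 2·23 23·2 46·1  f→[1+1+1+1]=4
q^47  k|47↦f(k): 47:1 1:1  a_47=2
n=48: 1·48 2·24 3·16 4·12 6·8 8·6 12·4 16·3 24·2 48·1  f→[1+1+1+1+1+1+1+1+1+1]=10

8, 2, 6, 6, 4, 2, 10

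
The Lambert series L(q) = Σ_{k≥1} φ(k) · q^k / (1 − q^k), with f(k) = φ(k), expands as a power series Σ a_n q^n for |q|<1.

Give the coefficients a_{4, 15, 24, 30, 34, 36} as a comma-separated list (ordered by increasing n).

[q^4] φ(1)=1,φ(2)=1,φ(4)=2 ⇒ 4
q^15  k|15↦φ(k): 1:1 3:2 5:4 15:8  a_15=15
[q^24] φ(1)=1,φ(2)=1,φ(3)=2,φ(4)=2,φ(6)=2,φ(8)=4,φ(12)=4,φ(24)=8 ⇒ 24
[q^30] φ(1)=1,φ(2)=1,φ(3)=2,φ(5)=4,φ(6)=2,φ(10)=4,φ(15)=8,φ(30)=8 ⇒ 30
n=34: 34·1 17·2 2·17 1·34  φ→[16+16+1+1]=34
d|36:{1,2,3,4,6,9,12,18,36}  Σφ=1+1+2+2+2+6+4+6+12=36

4, 15, 24, 30, 34, 36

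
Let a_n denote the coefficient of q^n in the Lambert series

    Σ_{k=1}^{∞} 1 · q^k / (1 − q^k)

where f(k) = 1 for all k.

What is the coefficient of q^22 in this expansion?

a_22 = 4

d|22:{1,2,11,22}  Σf=1+1+1+1=4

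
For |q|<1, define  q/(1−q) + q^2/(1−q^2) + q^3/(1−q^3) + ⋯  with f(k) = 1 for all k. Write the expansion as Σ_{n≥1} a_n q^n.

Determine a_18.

a_18 = 6

n=18: 1·18 2·9 3·6 6·3 9·2 18·1  f→[1+1+1+1+1+1]=6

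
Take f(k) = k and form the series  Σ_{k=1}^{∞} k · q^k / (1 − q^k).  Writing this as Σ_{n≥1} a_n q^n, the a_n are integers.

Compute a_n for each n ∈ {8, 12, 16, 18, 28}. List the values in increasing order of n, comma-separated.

d|8:{8,4,2,1}  Σf=8+4+2+1=15
[q^12] f(1)=1,f(2)=2,f(3)=3,f(4)=4,f(6)=6,f(12)=12 ⇒ 28
q^16  k|16↦f(k): 16:16 8:8 4:4 2:2 1:1  a_16=31
[q^18] f(18)=18,f(9)=9,f(6)=6,f(3)=3,f(2)=2,f(1)=1 ⇒ 39
q^28  k|28↦f(k): 28:28 14:14 7:7 4:4 2:2 1:1  a_28=56

15, 28, 31, 39, 56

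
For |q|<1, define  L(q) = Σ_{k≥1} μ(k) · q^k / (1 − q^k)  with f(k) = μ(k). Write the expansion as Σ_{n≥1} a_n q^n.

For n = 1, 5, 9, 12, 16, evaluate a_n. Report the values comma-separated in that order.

1, 0, 0, 0, 0

n=1: 1·1  μ→[1]=1
q^5  k|5↦μ(k): 1:1 5:-1  a_5=0
d|9:{9,3,1}  Σμ=0+(-1)+1=0
[q^12] μ(1)=1,μ(2)=-1,μ(3)=-1,μ(4)=0,μ(6)=1,μ(12)=0 ⇒ 0
n=16: 1·16 2·8 4·4 8·2 16·1  μ→[1+(-1)+0+0+0]=0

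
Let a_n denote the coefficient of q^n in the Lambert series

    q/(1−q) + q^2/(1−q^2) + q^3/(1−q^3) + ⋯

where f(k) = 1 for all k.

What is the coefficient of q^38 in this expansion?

n=38: 1·38 2·19 19·2 38·1  f→[1+1+1+1]=4

a_38 = 4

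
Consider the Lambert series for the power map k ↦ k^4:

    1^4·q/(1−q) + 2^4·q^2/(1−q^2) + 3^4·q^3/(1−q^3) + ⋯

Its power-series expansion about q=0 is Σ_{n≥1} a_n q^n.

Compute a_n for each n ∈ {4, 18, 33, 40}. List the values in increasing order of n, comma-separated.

q^4  k|4↦f(k): 1:1 2:16 4:256  a_4=273
[q^18] f(18)=104976,f(9)=6561,f(6)=1296,f(3)=81,f(2)=16,f(1)=1 ⇒ 112931
n=33: 1·33 3·11 11·3 33·1  f→[1+81+14641+1185921]=1200644
[q^40] f(40)=2560000,f(20)=160000,f(10)=10000,f(8)=4096,f(5)=625,f(4)=256,f(2)=16,f(1)=1 ⇒ 2734994

273, 112931, 1200644, 2734994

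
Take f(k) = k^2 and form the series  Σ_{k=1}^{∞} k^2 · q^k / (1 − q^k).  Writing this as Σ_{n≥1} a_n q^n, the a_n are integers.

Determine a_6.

a_6 = 50

n=6: 1·6 2·3 3·2 6·1  f→[1+4+9+36]=50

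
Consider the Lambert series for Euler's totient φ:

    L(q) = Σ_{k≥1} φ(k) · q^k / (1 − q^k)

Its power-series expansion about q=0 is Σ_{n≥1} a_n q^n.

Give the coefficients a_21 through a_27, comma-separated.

d|21:{21,7,3,1}  Σφ=12+6+2+1=21
q^22  k|22↦φ(k): 1:1 2:1 11:10 22:10  a_22=22
d|23:{23,1}  Σφ=22+1=23
d|24:{24,12,8,6,4,3,2,1}  Σφ=8+4+4+2+2+2+1+1=24
d|25:{25,5,1}  Σφ=20+4+1=25
[q^26] φ(26)=12,φ(13)=12,φ(2)=1,φ(1)=1 ⇒ 26
n=27: 1·27 3·9 9·3 27·1  φ→[1+2+6+18]=27

21, 22, 23, 24, 25, 26, 27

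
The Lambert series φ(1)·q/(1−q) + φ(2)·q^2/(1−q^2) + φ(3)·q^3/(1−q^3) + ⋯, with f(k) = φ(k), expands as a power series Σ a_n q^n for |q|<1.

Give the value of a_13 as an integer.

q^13  k|13↦φ(k): 13:12 1:1  a_13=13

a_13 = 13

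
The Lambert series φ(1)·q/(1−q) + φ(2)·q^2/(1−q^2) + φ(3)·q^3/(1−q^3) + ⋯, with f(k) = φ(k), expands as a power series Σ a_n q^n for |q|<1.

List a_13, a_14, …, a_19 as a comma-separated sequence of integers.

d|13:{13,1}  Σφ=12+1=13
q^14  k|14↦φ(k): 14:6 7:6 2:1 1:1  a_14=14
[q^15] φ(15)=8,φ(5)=4,φ(3)=2,φ(1)=1 ⇒ 15
q^16  k|16↦φ(k): 1:1 2:1 4:2 8:4 16:8  a_16=16
q^17  k|17↦φ(k): 1:1 17:16  a_17=17
[q^18] φ(1)=1,φ(2)=1,φ(3)=2,φ(6)=2,φ(9)=6,φ(18)=6 ⇒ 18
q^19  k|19↦φ(k): 1:1 19:18  a_19=19

13, 14, 15, 16, 17, 18, 19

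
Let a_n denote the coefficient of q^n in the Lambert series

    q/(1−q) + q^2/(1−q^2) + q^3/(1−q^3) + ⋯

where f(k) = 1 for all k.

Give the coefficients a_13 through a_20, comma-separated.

2, 4, 4, 5, 2, 6, 2, 6

n=13: 13·1 1·13  f→[1+1]=2
d|14:{1,2,7,14}  Σf=1+1+1+1=4
q^15  k|15↦f(k): 15:1 5:1 3:1 1:1  a_15=4
q^16  k|16↦f(k): 1:1 2:1 4:1 8:1 16:1  a_16=5
d|17:{1,17}  Σf=1+1=2
n=18: 1·18 2·9 3·6 6·3 9·2 18·1  f→[1+1+1+1+1+1]=6
q^19  k|19↦f(k): 1:1 19:1  a_19=2
[q^20] f(1)=1,f(2)=1,f(4)=1,f(5)=1,f(10)=1,f(20)=1 ⇒ 6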